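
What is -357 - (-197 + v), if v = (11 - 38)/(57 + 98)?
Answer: -24773/155 ≈ -159.83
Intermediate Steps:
v = -27/155 ≈ -0.17419
-357 - (-197 + v) = -357 - (-197 - 27/155) = -357 - 1*(-30562/155) = -357 + 30562/155 = -24773/155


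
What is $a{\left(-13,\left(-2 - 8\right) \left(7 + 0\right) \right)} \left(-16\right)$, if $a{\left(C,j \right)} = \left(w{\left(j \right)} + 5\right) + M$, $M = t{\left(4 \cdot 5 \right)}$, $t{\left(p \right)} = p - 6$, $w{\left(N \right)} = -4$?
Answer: $-240$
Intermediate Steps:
$t{\left(p \right)} = -6 + p$ ($t{\left(p \right)} = p - 6 = -6 + p$)
$M = 14$ ($M = -6 + 4 \cdot 5 = -6 + 20 = 14$)
$a{\left(C,j \right)} = 15$ ($a{\left(C,j \right)} = \left(-4 + 5\right) + 14 = 1 + 14 = 15$)
$a{\left(-13,\left(-2 - 8\right) \left(7 + 0\right) \right)} \left(-16\right) = 15 \left(-16\right) = -240$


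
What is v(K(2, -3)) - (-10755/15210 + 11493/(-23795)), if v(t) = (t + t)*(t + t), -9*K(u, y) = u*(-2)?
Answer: 1290036199/651459510 ≈ 1.9802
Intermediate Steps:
K(u, y) = 2*u/9 (K(u, y) = -u*(-2)/9 = -(-2)*u/9 = 2*u/9)
v(t) = 4*t² (v(t) = (2*t)*(2*t) = 4*t²)
v(K(2, -3)) - (-10755/15210 + 11493/(-23795)) = 4*((2/9)*2)² - (-10755/15210 + 11493/(-23795)) = 4*(4/9)² - (-10755*1/15210 + 11493*(-1/23795)) = 4*(16/81) - (-239/338 - 11493/23795) = 64/81 - 1*(-9571639/8042710) = 64/81 + 9571639/8042710 = 1290036199/651459510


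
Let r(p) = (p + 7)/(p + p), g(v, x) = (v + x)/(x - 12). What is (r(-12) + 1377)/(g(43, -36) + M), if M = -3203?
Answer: -66106/153751 ≈ -0.42996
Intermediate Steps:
g(v, x) = (v + x)/(-12 + x)
r(p) = (7 + p)/(2*p) (r(p) = (7 + p)/((2*p)) = (7 + p)*(1/(2*p)) = (7 + p)/(2*p))
(r(-12) + 1377)/(g(43, -36) + M) = ((½)*(7 - 12)/(-12) + 1377)/((43 - 36)/(-12 - 36) - 3203) = ((½)*(-1/12)*(-5) + 1377)/(7/(-48) - 3203) = (5/24 + 1377)/(-1/48*7 - 3203) = 33053/(24*(-7/48 - 3203)) = 33053/(24*(-153751/48)) = (33053/24)*(-48/153751) = -66106/153751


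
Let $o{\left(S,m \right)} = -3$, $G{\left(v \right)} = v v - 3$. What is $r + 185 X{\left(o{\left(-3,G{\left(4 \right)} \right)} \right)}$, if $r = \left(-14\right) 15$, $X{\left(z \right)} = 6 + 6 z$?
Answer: $-2430$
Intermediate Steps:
$G{\left(v \right)} = -3 + v^{2}$ ($G{\left(v \right)} = v^{2} - 3 = -3 + v^{2}$)
$r = -210$
$r + 185 X{\left(o{\left(-3,G{\left(4 \right)} \right)} \right)} = -210 + 185 \left(6 + 6 \left(-3\right)\right) = -210 + 185 \left(6 - 18\right) = -210 + 185 \left(-12\right) = -210 - 2220 = -2430$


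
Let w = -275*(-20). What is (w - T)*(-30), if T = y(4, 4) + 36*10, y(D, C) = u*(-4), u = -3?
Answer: -153840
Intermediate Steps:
y(D, C) = 12 (y(D, C) = -3*(-4) = 12)
w = 5500
T = 372 (T = 12 + 36*10 = 12 + 360 = 372)
(w - T)*(-30) = (5500 - 1*372)*(-30) = (5500 - 372)*(-30) = 5128*(-30) = -153840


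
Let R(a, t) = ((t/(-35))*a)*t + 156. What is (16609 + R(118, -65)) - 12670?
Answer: -71045/7 ≈ -10149.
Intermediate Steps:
R(a, t) = 156 - a*t**2/35 (R(a, t) = ((t*(-1/35))*a)*t + 156 = ((-t/35)*a)*t + 156 = (-a*t/35)*t + 156 = -a*t**2/35 + 156 = 156 - a*t**2/35)
(16609 + R(118, -65)) - 12670 = (16609 + (156 - 1/35*118*(-65)**2)) - 12670 = (16609 + (156 - 1/35*118*4225)) - 12670 = (16609 + (156 - 99710/7)) - 12670 = (16609 - 98618/7) - 12670 = 17645/7 - 12670 = -71045/7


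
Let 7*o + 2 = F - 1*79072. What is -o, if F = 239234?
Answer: -22880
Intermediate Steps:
o = 22880 (o = -2/7 + (239234 - 1*79072)/7 = -2/7 + (239234 - 79072)/7 = -2/7 + (⅐)*160162 = -2/7 + 160162/7 = 22880)
-o = -1*22880 = -22880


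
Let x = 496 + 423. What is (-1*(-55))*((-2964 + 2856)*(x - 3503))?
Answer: 15348960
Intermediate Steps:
x = 919
(-1*(-55))*((-2964 + 2856)*(x - 3503)) = (-1*(-55))*((-2964 + 2856)*(919 - 3503)) = 55*(-108*(-2584)) = 55*279072 = 15348960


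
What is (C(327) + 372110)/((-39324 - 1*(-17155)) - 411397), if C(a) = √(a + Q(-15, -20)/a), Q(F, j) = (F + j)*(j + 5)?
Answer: -186055/216783 - √3904162/47258694 ≈ -0.85830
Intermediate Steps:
Q(F, j) = (5 + j)*(F + j) (Q(F, j) = (F + j)*(5 + j) = (5 + j)*(F + j))
C(a) = √(a + 525/a) (C(a) = √(a + ((-20)² + 5*(-15) + 5*(-20) - 15*(-20))/a) = √(a + (400 - 75 - 100 + 300)/a) = √(a + 525/a))
(C(327) + 372110)/((-39324 - 1*(-17155)) - 411397) = (√(327 + 525/327) + 372110)/((-39324 - 1*(-17155)) - 411397) = (√(327 + 525*(1/327)) + 372110)/((-39324 + 17155) - 411397) = (√(327 + 175/109) + 372110)/(-22169 - 411397) = (√(35818/109) + 372110)/(-433566) = (√3904162/109 + 372110)*(-1/433566) = (372110 + √3904162/109)*(-1/433566) = -186055/216783 - √3904162/47258694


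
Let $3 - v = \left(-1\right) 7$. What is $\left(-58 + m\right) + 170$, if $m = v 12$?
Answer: $232$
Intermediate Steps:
$v = 10$ ($v = 3 - \left(-1\right) 7 = 3 - -7 = 3 + 7 = 10$)
$m = 120$ ($m = 10 \cdot 12 = 120$)
$\left(-58 + m\right) + 170 = \left(-58 + 120\right) + 170 = 62 + 170 = 232$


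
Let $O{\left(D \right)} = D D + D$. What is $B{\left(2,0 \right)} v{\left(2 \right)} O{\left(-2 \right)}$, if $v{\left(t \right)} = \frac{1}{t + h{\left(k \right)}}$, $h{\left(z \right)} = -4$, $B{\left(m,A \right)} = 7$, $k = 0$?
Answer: $-7$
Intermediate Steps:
$O{\left(D \right)} = D + D^{2}$ ($O{\left(D \right)} = D^{2} + D = D + D^{2}$)
$v{\left(t \right)} = \frac{1}{-4 + t}$ ($v{\left(t \right)} = \frac{1}{t - 4} = \frac{1}{-4 + t}$)
$B{\left(2,0 \right)} v{\left(2 \right)} O{\left(-2 \right)} = \frac{7}{-4 + 2} \left(- 2 \left(1 - 2\right)\right) = \frac{7}{-2} \left(\left(-2\right) \left(-1\right)\right) = 7 \left(- \frac{1}{2}\right) 2 = \left(- \frac{7}{2}\right) 2 = -7$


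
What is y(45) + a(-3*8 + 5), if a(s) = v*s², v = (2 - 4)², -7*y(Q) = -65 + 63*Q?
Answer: 7338/7 ≈ 1048.3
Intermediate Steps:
y(Q) = 65/7 - 9*Q (y(Q) = -(-65 + 63*Q)/7 = 65/7 - 9*Q)
v = 4 (v = (-2)² = 4)
a(s) = 4*s²
y(45) + a(-3*8 + 5) = (65/7 - 9*45) + 4*(-3*8 + 5)² = (65/7 - 405) + 4*(-24 + 5)² = -2770/7 + 4*(-19)² = -2770/7 + 4*361 = -2770/7 + 1444 = 7338/7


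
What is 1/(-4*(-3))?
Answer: 1/12 ≈ 0.083333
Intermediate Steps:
1/(-4*(-3)) = 1/12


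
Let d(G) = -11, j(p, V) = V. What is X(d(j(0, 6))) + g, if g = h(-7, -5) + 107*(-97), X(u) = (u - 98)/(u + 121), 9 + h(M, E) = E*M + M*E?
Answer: -1135089/110 ≈ -10319.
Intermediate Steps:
h(M, E) = -9 + 2*E*M (h(M, E) = -9 + (E*M + M*E) = -9 + (E*M + E*M) = -9 + 2*E*M)
X(u) = (-98 + u)/(121 + u)
g = -10318 (g = (-9 + 2*(-5)*(-7)) + 107*(-97) = (-9 + 70) - 10379 = 61 - 10379 = -10318)
X(d(j(0, 6))) + g = (-98 - 11)/(121 - 11) - 10318 = -109/110 - 10318 = -1135089/110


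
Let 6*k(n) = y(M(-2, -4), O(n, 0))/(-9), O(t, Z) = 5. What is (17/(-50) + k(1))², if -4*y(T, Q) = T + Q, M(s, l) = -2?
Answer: 344569/3240000 ≈ 0.10635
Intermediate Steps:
y(T, Q) = -Q/4 - T/4 (y(T, Q) = -(T + Q)/4 = -(Q + T)/4 = -Q/4 - T/4)
k(n) = 1/72 (k(n) = ((-¼*5 - ¼*(-2))/(-9))/6 = ((-5/4 + ½)*(-⅑))/6 = (-¾*(-⅑))/6 = (⅙)*(1/12) = 1/72)
(17/(-50) + k(1))² = (17/(-50) + 1/72)² = (17*(-1/50) + 1/72)² = (-17/50 + 1/72)² = (-587/1800)² = 344569/3240000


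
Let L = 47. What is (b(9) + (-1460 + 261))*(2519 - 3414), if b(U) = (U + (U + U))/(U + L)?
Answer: 60069715/56 ≈ 1.0727e+6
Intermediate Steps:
b(U) = 3*U/(47 + U) (b(U) = (U + (U + U))/(U + 47) = (U + 2*U)/(47 + U) = (3*U)/(47 + U) = 3*U/(47 + U))
(b(9) + (-1460 + 261))*(2519 - 3414) = (3*9/(47 + 9) + (-1460 + 261))*(2519 - 3414) = (3*9/56 - 1199)*(-895) = (3*9*(1/56) - 1199)*(-895) = (27/56 - 1199)*(-895) = -67117/56*(-895) = 60069715/56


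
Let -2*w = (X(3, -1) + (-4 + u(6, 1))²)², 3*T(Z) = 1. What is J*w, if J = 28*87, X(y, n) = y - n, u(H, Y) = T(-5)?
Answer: -10007494/27 ≈ -3.7065e+5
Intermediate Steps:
T(Z) = ⅓ (T(Z) = (⅓)*1 = ⅓)
u(H, Y) = ⅓
w = -24649/162 (w = -((3 - 1*(-1)) + (-4 + ⅓)²)²/2 = -((3 + 1) + (-11/3)²)²/2 = -(4 + 121/9)²/2 = -(157/9)²/2 = -½*24649/81 = -24649/162 ≈ -152.15)
J = 2436
J*w = 2436*(-24649/162) = -10007494/27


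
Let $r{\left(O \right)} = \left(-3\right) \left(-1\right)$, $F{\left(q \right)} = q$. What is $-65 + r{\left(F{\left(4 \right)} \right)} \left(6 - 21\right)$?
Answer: $-110$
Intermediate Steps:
$r{\left(O \right)} = 3$
$-65 + r{\left(F{\left(4 \right)} \right)} \left(6 - 21\right) = -65 + 3 \left(6 - 21\right) = -65 + 3 \left(-15\right) = -65 - 45 = -110$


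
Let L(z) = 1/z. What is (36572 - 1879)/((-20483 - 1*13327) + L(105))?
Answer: -3642765/3550049 ≈ -1.0261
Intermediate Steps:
(36572 - 1879)/((-20483 - 1*13327) + L(105)) = (36572 - 1879)/((-20483 - 1*13327) + 1/105) = 34693/((-20483 - 13327) + 1/105) = 34693/(-33810 + 1/105) = 34693/(-3550049/105) = 34693*(-105/3550049) = -3642765/3550049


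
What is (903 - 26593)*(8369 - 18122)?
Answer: 250554570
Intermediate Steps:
(903 - 26593)*(8369 - 18122) = -25690*(-9753) = 250554570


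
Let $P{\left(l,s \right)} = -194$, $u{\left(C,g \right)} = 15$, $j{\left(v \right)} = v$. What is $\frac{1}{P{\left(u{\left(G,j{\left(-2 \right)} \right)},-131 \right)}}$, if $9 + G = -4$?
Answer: $- \frac{1}{194} \approx -0.0051546$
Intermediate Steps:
$G = -13$ ($G = -9 - 4 = -13$)
$\frac{1}{P{\left(u{\left(G,j{\left(-2 \right)} \right)},-131 \right)}} = \frac{1}{-194} = - \frac{1}{194}$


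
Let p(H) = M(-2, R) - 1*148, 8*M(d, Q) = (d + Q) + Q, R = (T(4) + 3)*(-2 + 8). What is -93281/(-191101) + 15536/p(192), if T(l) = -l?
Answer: -11819905225/114469499 ≈ -103.26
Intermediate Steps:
R = -6 (R = (-1*4 + 3)*(-2 + 8) = (-4 + 3)*6 = -1*6 = -6)
M(d, Q) = Q/4 + d/8 (M(d, Q) = ((d + Q) + Q)/8 = ((Q + d) + Q)/8 = (d + 2*Q)/8 = Q/4 + d/8)
p(H) = -599/4 (p(H) = ((¼)*(-6) + (⅛)*(-2)) - 1*148 = (-3/2 - ¼) - 148 = -7/4 - 148 = -599/4)
-93281/(-191101) + 15536/p(192) = -93281/(-191101) + 15536/(-599/4) = -93281*(-1/191101) + 15536*(-4/599) = 93281/191101 - 62144/599 = -11819905225/114469499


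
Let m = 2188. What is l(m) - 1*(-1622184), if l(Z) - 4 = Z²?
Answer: 6409532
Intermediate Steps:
l(Z) = 4 + Z²
l(m) - 1*(-1622184) = (4 + 2188²) - 1*(-1622184) = (4 + 4787344) + 1622184 = 4787348 + 1622184 = 6409532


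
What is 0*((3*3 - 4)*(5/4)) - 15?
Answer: -15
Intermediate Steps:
0*((3*3 - 4)*(5/4)) - 15 = 0*((9 - 4)*(5*(¼))) - 15 = 0*(5*(5/4)) - 15 = 0*(25/4) - 15 = 0 - 15 = -15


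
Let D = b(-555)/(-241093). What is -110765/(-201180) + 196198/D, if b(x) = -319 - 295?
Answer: 951620926881823/12352452 ≈ 7.7039e+7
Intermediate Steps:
b(x) = -614
D = 614/241093 (D = -614/(-241093) = -614*(-1/241093) = 614/241093 ≈ 0.0025467)
-110765/(-201180) + 196198/D = -110765/(-201180) + 196198/(614/241093) = -110765*(-1/201180) + 196198*(241093/614) = 22153/40236 + 23650982207/307 = 951620926881823/12352452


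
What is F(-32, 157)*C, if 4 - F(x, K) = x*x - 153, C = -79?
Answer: 68493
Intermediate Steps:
F(x, K) = 157 - x² (F(x, K) = 4 - (x*x - 153) = 4 - (x² - 153) = 4 - (-153 + x²) = 4 + (153 - x²) = 157 - x²)
F(-32, 157)*C = (157 - 1*(-32)²)*(-79) = (157 - 1*1024)*(-79) = (157 - 1024)*(-79) = -867*(-79) = 68493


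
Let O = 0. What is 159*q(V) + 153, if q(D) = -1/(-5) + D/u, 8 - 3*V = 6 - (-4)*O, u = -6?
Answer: 2507/15 ≈ 167.13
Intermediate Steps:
V = 2/3 (V = 8/3 - (6 - (-4)*0)/3 = 8/3 - (6 - 1*0)/3 = 8/3 - (6 + 0)/3 = 8/3 - 1/3*6 = 8/3 - 2 = 2/3 ≈ 0.66667)
q(D) = 1/5 - D/6 (q(D) = -1/(-5) + D/(-6) = -1*(-1/5) + D*(-1/6) = 1/5 - D/6)
159*q(V) + 153 = 159*(1/5 - 1/6*2/3) + 153 = 159*(1/5 - 1/9) + 153 = 159*(4/45) + 153 = 212/15 + 153 = 2507/15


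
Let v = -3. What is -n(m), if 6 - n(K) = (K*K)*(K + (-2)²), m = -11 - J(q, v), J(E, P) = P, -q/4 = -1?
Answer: -262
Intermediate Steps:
q = 4 (q = -4*(-1) = 4)
m = -8 (m = -11 - 1*(-3) = -11 + 3 = -8)
n(K) = 6 - K²*(4 + K) (n(K) = 6 - K*K*(K + (-2)²) = 6 - K²*(K + 4) = 6 - K²*(4 + K))
-n(m) = -(6 - 1*(-8)³ - 4*(-8)²) = -(6 - 1*(-512) - 4*64) = -(6 + 512 - 256) = -1*262 = -262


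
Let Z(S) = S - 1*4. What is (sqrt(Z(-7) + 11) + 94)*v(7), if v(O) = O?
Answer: 658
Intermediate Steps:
Z(S) = -4 + S (Z(S) = S - 4 = -4 + S)
(sqrt(Z(-7) + 11) + 94)*v(7) = (sqrt((-4 - 7) + 11) + 94)*7 = (sqrt(-11 + 11) + 94)*7 = (sqrt(0) + 94)*7 = (0 + 94)*7 = 94*7 = 658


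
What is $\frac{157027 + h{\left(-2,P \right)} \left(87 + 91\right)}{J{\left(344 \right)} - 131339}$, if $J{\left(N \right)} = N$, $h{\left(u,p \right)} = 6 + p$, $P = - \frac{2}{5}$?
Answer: $- \frac{87791}{72775} \approx -1.2063$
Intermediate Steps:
$P = - \frac{2}{5}$ ($P = \left(-2\right) \frac{1}{5} = - \frac{2}{5} \approx -0.4$)
$\frac{157027 + h{\left(-2,P \right)} \left(87 + 91\right)}{J{\left(344 \right)} - 131339} = \frac{157027 + \left(6 - \frac{2}{5}\right) \left(87 + 91\right)}{344 - 131339} = \frac{157027 + \frac{28}{5} \cdot 178}{-130995} = \left(157027 + \frac{4984}{5}\right) \left(- \frac{1}{130995}\right) = \frac{790119}{5} \left(- \frac{1}{130995}\right) = - \frac{87791}{72775}$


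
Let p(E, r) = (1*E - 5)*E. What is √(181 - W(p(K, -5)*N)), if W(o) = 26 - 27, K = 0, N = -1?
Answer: √182 ≈ 13.491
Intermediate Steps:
p(E, r) = E*(-5 + E) (p(E, r) = (E - 5)*E = (-5 + E)*E = E*(-5 + E))
W(o) = -1
√(181 - W(p(K, -5)*N)) = √(181 - 1*(-1)) = √(181 + 1) = √182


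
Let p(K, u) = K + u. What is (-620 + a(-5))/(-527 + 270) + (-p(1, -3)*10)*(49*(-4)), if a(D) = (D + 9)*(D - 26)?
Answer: -1006696/257 ≈ -3917.1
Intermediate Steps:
a(D) = (-26 + D)*(9 + D) (a(D) = (9 + D)*(-26 + D) = (-26 + D)*(9 + D))
(-620 + a(-5))/(-527 + 270) + (-p(1, -3)*10)*(49*(-4)) = (-620 + (-234 + (-5)² - 17*(-5)))/(-527 + 270) + (-(1 - 3)*10)*(49*(-4)) = (-620 + (-234 + 25 + 85))/(-257) + (-1*(-2)*10)*(-196) = (-620 - 124)*(-1/257) + (2*10)*(-196) = -744*(-1/257) + 20*(-196) = 744/257 - 3920 = -1006696/257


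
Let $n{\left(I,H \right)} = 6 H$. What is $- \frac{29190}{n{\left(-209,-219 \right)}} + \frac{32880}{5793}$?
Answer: $\frac{11794555}{422889} \approx 27.89$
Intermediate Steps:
$- \frac{29190}{n{\left(-209,-219 \right)}} + \frac{32880}{5793} = - \frac{29190}{6 \left(-219\right)} + \frac{32880}{5793} = - \frac{29190}{-1314} + 32880 \cdot \frac{1}{5793} = \left(-29190\right) \left(- \frac{1}{1314}\right) + \frac{10960}{1931} = \frac{4865}{219} + \frac{10960}{1931} = \frac{11794555}{422889}$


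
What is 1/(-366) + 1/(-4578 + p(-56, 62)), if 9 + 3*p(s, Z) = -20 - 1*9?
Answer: -7435/2520276 ≈ -0.0029501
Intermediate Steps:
p(s, Z) = -38/3 (p(s, Z) = -3 + (-20 - 1*9)/3 = -3 + (-20 - 9)/3 = -3 + (1/3)*(-29) = -3 - 29/3 = -38/3)
1/(-366) + 1/(-4578 + p(-56, 62)) = 1/(-366) + 1/(-4578 - 38/3) = -1/366 + 1/(-13772/3) = -1/366 - 3/13772 = -7435/2520276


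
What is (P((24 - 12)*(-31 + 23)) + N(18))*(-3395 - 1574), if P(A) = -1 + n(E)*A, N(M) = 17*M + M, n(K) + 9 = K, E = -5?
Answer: -8283323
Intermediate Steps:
n(K) = -9 + K
N(M) = 18*M
P(A) = -1 - 14*A (P(A) = -1 + (-9 - 5)*A = -1 - 14*A)
(P((24 - 12)*(-31 + 23)) + N(18))*(-3395 - 1574) = ((-1 - 14*(24 - 12)*(-31 + 23)) + 18*18)*(-3395 - 1574) = ((-1 - 168*(-8)) + 324)*(-4969) = ((-1 - 14*(-96)) + 324)*(-4969) = ((-1 + 1344) + 324)*(-4969) = (1343 + 324)*(-4969) = 1667*(-4969) = -8283323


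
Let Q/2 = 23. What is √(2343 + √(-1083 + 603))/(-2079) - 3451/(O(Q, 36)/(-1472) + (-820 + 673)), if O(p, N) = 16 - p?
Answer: 2539936/108177 - √(2343 + 4*I*√30)/2079 ≈ 23.456 - 0.00010885*I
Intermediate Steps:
Q = 46 (Q = 2*23 = 46)
√(2343 + √(-1083 + 603))/(-2079) - 3451/(O(Q, 36)/(-1472) + (-820 + 673)) = √(2343 + √(-1083 + 603))/(-2079) - 3451/((16 - 1*46)/(-1472) + (-820 + 673)) = √(2343 + √(-480))*(-1/2079) - 3451/((16 - 46)*(-1/1472) - 147) = √(2343 + 4*I*√30)*(-1/2079) - 3451/(-30*(-1/1472) - 147) = -√(2343 + 4*I*√30)/2079 - 3451/(15/736 - 147) = -√(2343 + 4*I*√30)/2079 - 3451/(-108177/736) = -√(2343 + 4*I*√30)/2079 - 3451*(-736/108177) = -√(2343 + 4*I*√30)/2079 + 2539936/108177 = 2539936/108177 - √(2343 + 4*I*√30)/2079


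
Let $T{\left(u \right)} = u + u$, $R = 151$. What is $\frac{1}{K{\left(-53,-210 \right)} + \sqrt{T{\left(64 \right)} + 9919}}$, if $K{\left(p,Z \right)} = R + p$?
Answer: $- \frac{98}{443} + \frac{\sqrt{10047}}{443} \approx 0.0050445$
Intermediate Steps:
$T{\left(u \right)} = 2 u$
$K{\left(p,Z \right)} = 151 + p$
$\frac{1}{K{\left(-53,-210 \right)} + \sqrt{T{\left(64 \right)} + 9919}} = \frac{1}{\left(151 - 53\right) + \sqrt{2 \cdot 64 + 9919}} = \frac{1}{98 + \sqrt{128 + 9919}} = \frac{1}{98 + \sqrt{10047}}$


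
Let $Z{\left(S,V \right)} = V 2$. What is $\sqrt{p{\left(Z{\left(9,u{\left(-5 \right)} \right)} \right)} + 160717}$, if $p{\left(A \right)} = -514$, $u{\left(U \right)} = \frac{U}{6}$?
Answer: $\sqrt{160203} \approx 400.25$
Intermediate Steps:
$u{\left(U \right)} = \frac{U}{6}$ ($u{\left(U \right)} = U \frac{1}{6} = \frac{U}{6}$)
$Z{\left(S,V \right)} = 2 V$
$\sqrt{p{\left(Z{\left(9,u{\left(-5 \right)} \right)} \right)} + 160717} = \sqrt{-514 + 160717} = \sqrt{160203}$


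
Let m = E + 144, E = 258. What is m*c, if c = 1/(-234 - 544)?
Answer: -201/389 ≈ -0.51671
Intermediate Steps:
c = -1/778 (c = 1/(-778) = -1/778 ≈ -0.0012853)
m = 402 (m = 258 + 144 = 402)
m*c = 402*(-1/778) = -201/389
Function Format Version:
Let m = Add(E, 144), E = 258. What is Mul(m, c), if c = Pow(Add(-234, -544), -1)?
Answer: Rational(-201, 389) ≈ -0.51671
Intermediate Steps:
c = Rational(-1, 778) (c = Pow(-778, -1) = Rational(-1, 778) ≈ -0.0012853)
m = 402 (m = Add(258, 144) = 402)
Mul(m, c) = Mul(402, Rational(-1, 778)) = Rational(-201, 389)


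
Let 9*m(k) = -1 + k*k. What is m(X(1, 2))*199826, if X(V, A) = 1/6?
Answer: -3496955/162 ≈ -21586.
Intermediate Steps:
X(V, A) = 1/6
m(k) = -1/9 + k**2/9 (m(k) = (-1 + k*k)/9 = (-1 + k**2)/9 = -1/9 + k**2/9)
m(X(1, 2))*199826 = (-1/9 + (1/6)**2/9)*199826 = (-1/9 + (1/9)*(1/36))*199826 = (-1/9 + 1/324)*199826 = -35/324*199826 = -3496955/162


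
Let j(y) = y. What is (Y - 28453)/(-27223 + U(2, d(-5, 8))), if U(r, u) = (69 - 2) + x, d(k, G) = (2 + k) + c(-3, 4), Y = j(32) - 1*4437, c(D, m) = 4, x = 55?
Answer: 32858/27101 ≈ 1.2124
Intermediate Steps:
Y = -4405 (Y = 32 - 1*4437 = 32 - 4437 = -4405)
d(k, G) = 6 + k (d(k, G) = (2 + k) + 4 = 6 + k)
U(r, u) = 122 (U(r, u) = (69 - 2) + 55 = 67 + 55 = 122)
(Y - 28453)/(-27223 + U(2, d(-5, 8))) = (-4405 - 28453)/(-27223 + 122) = -32858/(-27101) = -32858*(-1/27101) = 32858/27101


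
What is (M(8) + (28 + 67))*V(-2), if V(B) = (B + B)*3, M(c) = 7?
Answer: -1224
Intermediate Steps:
V(B) = 6*B (V(B) = (2*B)*3 = 6*B)
(M(8) + (28 + 67))*V(-2) = (7 + (28 + 67))*(6*(-2)) = (7 + 95)*(-12) = 102*(-12) = -1224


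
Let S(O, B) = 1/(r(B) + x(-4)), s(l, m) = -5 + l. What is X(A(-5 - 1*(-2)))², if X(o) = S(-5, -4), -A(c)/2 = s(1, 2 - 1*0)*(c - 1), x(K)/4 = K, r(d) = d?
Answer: 1/400 ≈ 0.0025000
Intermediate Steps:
x(K) = 4*K
A(c) = -8 + 8*c (A(c) = -2*(-5 + 1)*(c - 1) = -(-8)*(-1 + c) = -2*(4 - 4*c) = -8 + 8*c)
S(O, B) = 1/(-16 + B) (S(O, B) = 1/(B + 4*(-4)) = 1/(B - 16) = 1/(-16 + B))
X(o) = -1/20 (X(o) = 1/(-16 - 4) = 1/(-20) = -1/20)
X(A(-5 - 1*(-2)))² = (-1/20)² = 1/400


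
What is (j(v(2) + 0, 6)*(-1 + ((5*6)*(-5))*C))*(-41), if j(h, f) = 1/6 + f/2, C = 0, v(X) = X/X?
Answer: 779/6 ≈ 129.83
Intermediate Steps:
v(X) = 1
j(h, f) = 1/6 + f/2 (j(h, f) = 1*(1/6) + f*(1/2) = 1/6 + f/2)
(j(v(2) + 0, 6)*(-1 + ((5*6)*(-5))*C))*(-41) = ((1/6 + (1/2)*6)*(-1 + ((5*6)*(-5))*0))*(-41) = ((1/6 + 3)*(-1 + (30*(-5))*0))*(-41) = (19*(-1 - 150*0)/6)*(-41) = (19*(-1 + 0)/6)*(-41) = ((19/6)*(-1))*(-41) = -19/6*(-41) = 779/6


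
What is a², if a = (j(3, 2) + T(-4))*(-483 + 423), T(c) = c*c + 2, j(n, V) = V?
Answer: 1440000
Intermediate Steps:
T(c) = 2 + c² (T(c) = c² + 2 = 2 + c²)
a = -1200 (a = (2 + (2 + (-4)²))*(-483 + 423) = (2 + (2 + 16))*(-60) = (2 + 18)*(-60) = 20*(-60) = -1200)
a² = (-1200)² = 1440000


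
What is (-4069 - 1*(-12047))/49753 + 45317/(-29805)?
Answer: -2016872411/1482888165 ≈ -1.3601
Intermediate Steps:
(-4069 - 1*(-12047))/49753 + 45317/(-29805) = (-4069 + 12047)*(1/49753) + 45317*(-1/29805) = 7978*(1/49753) - 45317/29805 = 7978/49753 - 45317/29805 = -2016872411/1482888165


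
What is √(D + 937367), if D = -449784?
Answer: √487583 ≈ 698.27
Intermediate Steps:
√(D + 937367) = √(-449784 + 937367) = √487583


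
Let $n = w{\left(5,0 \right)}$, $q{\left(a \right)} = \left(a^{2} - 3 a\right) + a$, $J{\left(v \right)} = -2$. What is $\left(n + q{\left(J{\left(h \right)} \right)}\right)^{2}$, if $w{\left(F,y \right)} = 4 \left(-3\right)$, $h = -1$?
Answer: $16$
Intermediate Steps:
$q{\left(a \right)} = a^{2} - 2 a$
$w{\left(F,y \right)} = -12$
$n = -12$
$\left(n + q{\left(J{\left(h \right)} \right)}\right)^{2} = \left(-12 - 2 \left(-2 - 2\right)\right)^{2} = \left(-12 - -8\right)^{2} = \left(-12 + 8\right)^{2} = \left(-4\right)^{2} = 16$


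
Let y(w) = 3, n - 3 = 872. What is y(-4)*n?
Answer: 2625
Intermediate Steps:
n = 875 (n = 3 + 872 = 875)
y(-4)*n = 3*875 = 2625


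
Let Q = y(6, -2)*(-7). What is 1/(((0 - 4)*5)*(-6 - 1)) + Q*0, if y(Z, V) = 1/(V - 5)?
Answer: 1/140 ≈ 0.0071429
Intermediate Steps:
y(Z, V) = 1/(-5 + V)
Q = 1 (Q = -7/(-5 - 2) = -7/(-7) = -⅐*(-7) = 1)
1/(((0 - 4)*5)*(-6 - 1)) + Q*0 = 1/(((0 - 4)*5)*(-6 - 1)) + 1*0 = 1/(-4*5*(-7)) + 0 = 1/(-20*(-7)) + 0 = 1/140 + 0 = 1/140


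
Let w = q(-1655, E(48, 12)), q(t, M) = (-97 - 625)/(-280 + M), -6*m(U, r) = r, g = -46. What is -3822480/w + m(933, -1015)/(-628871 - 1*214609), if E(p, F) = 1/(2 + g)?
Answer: -541707118545443/365395536 ≈ -1.4825e+6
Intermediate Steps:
m(U, r) = -r/6
E(p, F) = -1/44 (E(p, F) = 1/(2 - 46) = 1/(-44) = -1/44)
q(t, M) = -722/(-280 + M)
w = 31768/12321 (w = -722/(-280 - 1/44) = -722/(-12321/44) = -722*(-44/12321) = 31768/12321 ≈ 2.5784)
-3822480/w + m(933, -1015)/(-628871 - 1*214609) = -3822480/31768/12321 + (-⅙*(-1015))/(-628871 - 1*214609) = -3822480*12321/31768 + 1015/(6*(-628871 - 214609)) = -5887097010/3971 + (1015/6)/(-843480) = -5887097010/3971 + (1015/6)*(-1/843480) = -5887097010/3971 - 203/1012176 = -541707118545443/365395536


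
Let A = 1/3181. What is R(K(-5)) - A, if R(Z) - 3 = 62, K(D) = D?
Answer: 206764/3181 ≈ 65.000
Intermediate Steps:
R(Z) = 65 (R(Z) = 3 + 62 = 65)
A = 1/3181 ≈ 0.00031437
R(K(-5)) - A = 65 - 1*1/3181 = 65 - 1/3181 = 206764/3181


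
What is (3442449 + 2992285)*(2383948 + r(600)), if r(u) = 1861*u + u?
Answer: 22528956074632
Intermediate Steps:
r(u) = 1862*u
(3442449 + 2992285)*(2383948 + r(600)) = (3442449 + 2992285)*(2383948 + 1862*600) = 6434734*(2383948 + 1117200) = 6434734*3501148 = 22528956074632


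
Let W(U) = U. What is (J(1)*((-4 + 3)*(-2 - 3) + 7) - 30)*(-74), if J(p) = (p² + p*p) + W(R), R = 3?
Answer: -2220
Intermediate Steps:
J(p) = 3 + 2*p² (J(p) = (p² + p*p) + 3 = (p² + p²) + 3 = 2*p² + 3 = 3 + 2*p²)
(J(1)*((-4 + 3)*(-2 - 3) + 7) - 30)*(-74) = ((3 + 2*1²)*((-4 + 3)*(-2 - 3) + 7) - 30)*(-74) = ((3 + 2*1)*(-1*(-5) + 7) - 30)*(-74) = ((3 + 2)*(5 + 7) - 30)*(-74) = (5*12 - 30)*(-74) = (60 - 30)*(-74) = 30*(-74) = -2220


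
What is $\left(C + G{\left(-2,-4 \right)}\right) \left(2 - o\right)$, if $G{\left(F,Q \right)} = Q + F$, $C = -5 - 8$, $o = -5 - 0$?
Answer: $-133$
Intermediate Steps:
$o = -5$ ($o = -5 + 0 = -5$)
$C = -13$ ($C = -5 - 8 = -13$)
$G{\left(F,Q \right)} = F + Q$
$\left(C + G{\left(-2,-4 \right)}\right) \left(2 - o\right) = \left(-13 - 6\right) \left(2 - -5\right) = \left(-13 - 6\right) \left(2 + 5\right) = \left(-19\right) 7 = -133$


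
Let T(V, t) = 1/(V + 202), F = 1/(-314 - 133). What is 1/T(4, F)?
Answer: 206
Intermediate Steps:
F = -1/447 (F = 1/(-447) = -1/447 ≈ -0.0022371)
T(V, t) = 1/(202 + V)
1/T(4, F) = 1/(1/(202 + 4)) = 1/(1/206) = 206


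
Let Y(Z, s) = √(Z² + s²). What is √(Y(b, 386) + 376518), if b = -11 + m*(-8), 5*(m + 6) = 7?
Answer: √(9412950 + 5*√3741541)/5 ≈ 613.93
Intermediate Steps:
m = -23/5 (m = -6 + (⅕)*7 = -6 + 7/5 = -23/5 ≈ -4.6000)
b = 129/5 (b = -11 - 23/5*(-8) = -11 + 184/5 = 129/5 ≈ 25.800)
√(Y(b, 386) + 376518) = √(√((129/5)² + 386²) + 376518) = √(√(16641/25 + 148996) + 376518) = √(√(3741541/25) + 376518) = √(√3741541/5 + 376518) = √(376518 + √3741541/5)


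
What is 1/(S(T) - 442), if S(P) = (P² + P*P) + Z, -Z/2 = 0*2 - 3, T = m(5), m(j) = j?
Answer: -1/386 ≈ -0.0025907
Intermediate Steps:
T = 5
Z = 6 (Z = -2*(0*2 - 3) = -2*(0 - 3) = -2*(-3) = 6)
S(P) = 6 + 2*P² (S(P) = (P² + P*P) + 6 = (P² + P²) + 6 = 2*P² + 6 = 6 + 2*P²)
1/(S(T) - 442) = 1/((6 + 2*5²) - 442) = 1/((6 + 2*25) - 442) = 1/((6 + 50) - 442) = 1/(56 - 442) = 1/(-386) = -1/386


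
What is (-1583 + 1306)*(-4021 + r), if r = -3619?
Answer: 2116280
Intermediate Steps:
(-1583 + 1306)*(-4021 + r) = (-1583 + 1306)*(-4021 - 3619) = -277*(-7640) = 2116280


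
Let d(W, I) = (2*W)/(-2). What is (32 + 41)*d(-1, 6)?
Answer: 73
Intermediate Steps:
d(W, I) = -W (d(W, I) = (2*W)*(-1/2) = -W)
(32 + 41)*d(-1, 6) = (32 + 41)*(-1*(-1)) = 73*1 = 73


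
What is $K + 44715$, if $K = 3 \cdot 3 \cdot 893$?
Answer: $52752$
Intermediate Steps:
$K = 8037$ ($K = 9 \cdot 893 = 8037$)
$K + 44715 = 8037 + 44715 = 52752$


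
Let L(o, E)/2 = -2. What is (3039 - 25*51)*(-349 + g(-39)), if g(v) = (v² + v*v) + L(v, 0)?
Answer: 4743396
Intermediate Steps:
L(o, E) = -4 (L(o, E) = 2*(-2) = -4)
g(v) = -4 + 2*v² (g(v) = (v² + v*v) - 4 = (v² + v²) - 4 = 2*v² - 4 = -4 + 2*v²)
(3039 - 25*51)*(-349 + g(-39)) = (3039 - 25*51)*(-349 + (-4 + 2*(-39)²)) = (3039 - 1275)*(-349 + (-4 + 2*1521)) = 1764*(-349 + (-4 + 3042)) = 1764*(-349 + 3038) = 1764*2689 = 4743396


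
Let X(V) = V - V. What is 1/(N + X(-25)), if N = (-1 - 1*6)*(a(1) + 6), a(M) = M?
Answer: -1/49 ≈ -0.020408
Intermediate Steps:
X(V) = 0
N = -49 (N = (-1 - 1*6)*(1 + 6) = (-1 - 6)*7 = -7*7 = -49)
1/(N + X(-25)) = 1/(-49 + 0) = 1/(-49) = -1/49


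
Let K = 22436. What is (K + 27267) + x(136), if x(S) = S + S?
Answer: 49975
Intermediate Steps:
x(S) = 2*S
(K + 27267) + x(136) = (22436 + 27267) + 2*136 = 49703 + 272 = 49975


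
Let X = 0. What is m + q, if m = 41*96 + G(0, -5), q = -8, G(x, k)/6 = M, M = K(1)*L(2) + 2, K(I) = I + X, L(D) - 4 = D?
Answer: 3976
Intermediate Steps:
L(D) = 4 + D
K(I) = I (K(I) = I + 0 = I)
M = 8 (M = 1*(4 + 2) + 2 = 1*6 + 2 = 6 + 2 = 8)
G(x, k) = 48 (G(x, k) = 6*8 = 48)
m = 3984 (m = 41*96 + 48 = 3936 + 48 = 3984)
m + q = 3984 - 8 = 3976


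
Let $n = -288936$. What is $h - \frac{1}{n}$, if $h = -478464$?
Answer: $- \frac{138245474303}{288936} \approx -4.7846 \cdot 10^{5}$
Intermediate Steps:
$h - \frac{1}{n} = -478464 - \frac{1}{-288936} = -478464 - - \frac{1}{288936} = -478464 + \frac{1}{288936} = - \frac{138245474303}{288936}$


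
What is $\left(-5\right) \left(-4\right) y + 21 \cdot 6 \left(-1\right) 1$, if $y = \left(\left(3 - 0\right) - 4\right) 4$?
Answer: $-206$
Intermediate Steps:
$y = -4$ ($y = \left(\left(3 + 0\right) - 4\right) 4 = \left(3 - 4\right) 4 = \left(-1\right) 4 = -4$)
$\left(-5\right) \left(-4\right) y + 21 \cdot 6 \left(-1\right) 1 = \left(-5\right) \left(-4\right) \left(-4\right) + 21 \cdot 6 \left(-1\right) 1 = 20 \left(-4\right) + 21 \left(\left(-6\right) 1\right) = -80 + 21 \left(-6\right) = -80 - 126 = -206$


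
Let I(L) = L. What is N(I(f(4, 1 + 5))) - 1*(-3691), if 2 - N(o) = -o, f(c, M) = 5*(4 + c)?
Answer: 3733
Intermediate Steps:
f(c, M) = 20 + 5*c
N(o) = 2 + o (N(o) = 2 - (-1)*o = 2 + o)
N(I(f(4, 1 + 5))) - 1*(-3691) = (2 + (20 + 5*4)) - 1*(-3691) = (2 + (20 + 20)) + 3691 = (2 + 40) + 3691 = 42 + 3691 = 3733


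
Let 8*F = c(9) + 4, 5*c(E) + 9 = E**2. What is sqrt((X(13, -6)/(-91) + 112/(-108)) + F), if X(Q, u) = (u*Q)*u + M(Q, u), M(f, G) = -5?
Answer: I*sqrt(256562670)/8190 ≈ 1.9557*I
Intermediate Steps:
c(E) = -9/5 + E**2/5
X(Q, u) = -5 + Q*u**2 (X(Q, u) = (u*Q)*u - 5 = (Q*u)*u - 5 = Q*u**2 - 5 = -5 + Q*u**2)
F = 23/10 (F = ((-9/5 + (1/5)*9**2) + 4)/8 = ((-9/5 + (1/5)*81) + 4)/8 = ((-9/5 + 81/5) + 4)/8 = (72/5 + 4)/8 = (1/8)*(92/5) = 23/10 ≈ 2.3000)
sqrt((X(13, -6)/(-91) + 112/(-108)) + F) = sqrt(((-5 + 13*(-6)**2)/(-91) + 112/(-108)) + 23/10) = sqrt(((-5 + 13*36)*(-1/91) + 112*(-1/108)) + 23/10) = sqrt(((-5 + 468)*(-1/91) - 28/27) + 23/10) = sqrt((463*(-1/91) - 28/27) + 23/10) = sqrt((-463/91 - 28/27) + 23/10) = sqrt(-15049/2457 + 23/10) = sqrt(-93979/24570) = I*sqrt(256562670)/8190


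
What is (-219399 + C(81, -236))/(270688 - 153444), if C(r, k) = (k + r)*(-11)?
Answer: -108847/58622 ≈ -1.8568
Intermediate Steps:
C(r, k) = -11*k - 11*r
(-219399 + C(81, -236))/(270688 - 153444) = (-219399 + (-11*(-236) - 11*81))/(270688 - 153444) = (-219399 + (2596 - 891))/117244 = (-219399 + 1705)*(1/117244) = -217694*1/117244 = -108847/58622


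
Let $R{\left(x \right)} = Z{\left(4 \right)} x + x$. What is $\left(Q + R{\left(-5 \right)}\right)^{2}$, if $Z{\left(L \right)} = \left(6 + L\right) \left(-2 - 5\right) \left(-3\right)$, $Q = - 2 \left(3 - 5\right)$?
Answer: $1104601$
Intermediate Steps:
$Q = 4$ ($Q = \left(-2\right) \left(-2\right) = 4$)
$Z{\left(L \right)} = 126 + 21 L$ ($Z{\left(L \right)} = \left(6 + L\right) \left(-7\right) \left(-3\right) = \left(-42 - 7 L\right) \left(-3\right) = 126 + 21 L$)
$R{\left(x \right)} = 211 x$ ($R{\left(x \right)} = \left(126 + 21 \cdot 4\right) x + x = \left(126 + 84\right) x + x = 210 x + x = 211 x$)
$\left(Q + R{\left(-5 \right)}\right)^{2} = \left(4 + 211 \left(-5\right)\right)^{2} = \left(4 - 1055\right)^{2} = \left(-1051\right)^{2} = 1104601$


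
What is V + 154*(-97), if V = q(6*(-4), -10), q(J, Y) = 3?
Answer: -14935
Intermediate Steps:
V = 3
V + 154*(-97) = 3 + 154*(-97) = 3 - 14938 = -14935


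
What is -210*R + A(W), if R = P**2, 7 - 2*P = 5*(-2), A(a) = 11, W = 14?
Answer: -30323/2 ≈ -15162.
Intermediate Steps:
P = 17/2 (P = 7/2 - 5*(-2)/2 = 7/2 - 1/2*(-10) = 7/2 + 5 = 17/2 ≈ 8.5000)
R = 289/4 (R = (17/2)**2 = 289/4 ≈ 72.250)
-210*R + A(W) = -210*289/4 + 11 = -30345/2 + 11 = -30323/2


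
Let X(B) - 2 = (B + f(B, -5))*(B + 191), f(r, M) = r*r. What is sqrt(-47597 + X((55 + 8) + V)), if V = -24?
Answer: sqrt(311205) ≈ 557.86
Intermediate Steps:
f(r, M) = r**2
X(B) = 2 + (191 + B)*(B + B**2) (X(B) = 2 + (B + B**2)*(B + 191) = 2 + (B + B**2)*(191 + B) = 2 + (191 + B)*(B + B**2))
sqrt(-47597 + X((55 + 8) + V)) = sqrt(-47597 + (2 + ((55 + 8) - 24)**3 + 191*((55 + 8) - 24) + 192*((55 + 8) - 24)**2)) = sqrt(-47597 + (2 + (63 - 24)**3 + 191*(63 - 24) + 192*(63 - 24)**2)) = sqrt(-47597 + (2 + 39**3 + 191*39 + 192*39**2)) = sqrt(-47597 + (2 + 59319 + 7449 + 192*1521)) = sqrt(-47597 + (2 + 59319 + 7449 + 292032)) = sqrt(-47597 + 358802) = sqrt(311205)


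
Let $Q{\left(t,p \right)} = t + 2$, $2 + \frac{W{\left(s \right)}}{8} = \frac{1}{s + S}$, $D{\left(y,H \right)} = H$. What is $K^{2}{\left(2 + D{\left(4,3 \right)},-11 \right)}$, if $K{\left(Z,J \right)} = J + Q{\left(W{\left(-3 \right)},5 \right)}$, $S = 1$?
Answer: $841$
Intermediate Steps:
$W{\left(s \right)} = -16 + \frac{8}{1 + s}$ ($W{\left(s \right)} = -16 + \frac{8}{s + 1} = -16 + \frac{8}{1 + s}$)
$Q{\left(t,p \right)} = 2 + t$
$K{\left(Z,J \right)} = -18 + J$ ($K{\left(Z,J \right)} = J + \left(2 + \frac{8 \left(-1 - -6\right)}{1 - 3}\right) = J + \left(2 + \frac{8 \left(-1 + 6\right)}{-2}\right) = J + \left(2 + 8 \left(- \frac{1}{2}\right) 5\right) = J + \left(2 - 20\right) = J - 18 = -18 + J$)
$K^{2}{\left(2 + D{\left(4,3 \right)},-11 \right)} = \left(-18 - 11\right)^{2} = \left(-29\right)^{2} = 841$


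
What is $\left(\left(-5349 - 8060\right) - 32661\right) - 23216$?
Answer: $-69286$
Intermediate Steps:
$\left(\left(-5349 - 8060\right) - 32661\right) - 23216 = \left(-13409 - 32661\right) - 23216 = -46070 - 23216 = -69286$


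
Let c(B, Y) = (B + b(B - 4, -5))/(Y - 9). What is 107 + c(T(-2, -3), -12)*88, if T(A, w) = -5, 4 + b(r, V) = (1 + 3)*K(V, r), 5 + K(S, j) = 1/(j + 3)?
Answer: 14573/63 ≈ 231.32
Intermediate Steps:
K(S, j) = -5 + 1/(3 + j) (K(S, j) = -5 + 1/(j + 3) = -5 + 1/(3 + j))
b(r, V) = -4 + 4*(-14 - 5*r)/(3 + r) (b(r, V) = -4 + (1 + 3)*((-14 - 5*r)/(3 + r)) = -4 + 4*((-14 - 5*r)/(3 + r)) = -4 + 4*(-14 - 5*r)/(3 + r))
c(B, Y) = (B + 4*(7 - 6*B)/(-1 + B))/(-9 + Y) (c(B, Y) = (B + 4*(-17 - 6*(B - 4))/(3 + (B - 4)))/(Y - 9) = (B + 4*(-17 - 6*(-4 + B))/(3 + (-4 + B)))/(-9 + Y) = (B + 4*(-17 + (24 - 6*B))/(-1 + B))/(-9 + Y) = (B + 4*(7 - 6*B)/(-1 + B))/(-9 + Y))
107 + c(T(-2, -3), -12)*88 = 107 + ((24 - 20*(-5) - (-1 - 5)*(4 - 1*(-5)))/((-1 - 5)*(-9 - 12)))*88 = 107 + ((24 + 100 - 1*(-6)*(4 + 5))/(-6*(-21)))*88 = 107 - ⅙*(-1/21)*(24 + 100 - 1*(-6)*9)*88 = 107 - ⅙*(-1/21)*(24 + 100 + 54)*88 = 107 - ⅙*(-1/21)*178*88 = 107 + (89/63)*88 = 107 + 7832/63 = 14573/63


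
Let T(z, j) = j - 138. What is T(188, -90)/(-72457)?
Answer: 228/72457 ≈ 0.0031467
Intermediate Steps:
T(z, j) = -138 + j
T(188, -90)/(-72457) = (-138 - 90)/(-72457) = -228*(-1/72457) = 228/72457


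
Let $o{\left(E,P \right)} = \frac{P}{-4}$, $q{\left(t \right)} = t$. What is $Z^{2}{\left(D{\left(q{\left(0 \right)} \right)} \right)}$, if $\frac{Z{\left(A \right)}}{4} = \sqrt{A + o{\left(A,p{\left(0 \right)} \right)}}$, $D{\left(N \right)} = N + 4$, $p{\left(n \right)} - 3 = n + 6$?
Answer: $28$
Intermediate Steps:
$p{\left(n \right)} = 9 + n$ ($p{\left(n \right)} = 3 + \left(n + 6\right) = 3 + \left(6 + n\right) = 9 + n$)
$o{\left(E,P \right)} = - \frac{P}{4}$ ($o{\left(E,P \right)} = P \left(- \frac{1}{4}\right) = - \frac{P}{4}$)
$D{\left(N \right)} = 4 + N$
$Z{\left(A \right)} = 4 \sqrt{- \frac{9}{4} + A}$ ($Z{\left(A \right)} = 4 \sqrt{A - \frac{9 + 0}{4}} = 4 \sqrt{A - \frac{9}{4}} = 4 \sqrt{- \frac{9}{4} + A}$)
$Z^{2}{\left(D{\left(q{\left(0 \right)} \right)} \right)} = \left(2 \sqrt{-9 + 4 \left(4 + 0\right)}\right)^{2} = \left(2 \sqrt{-9 + 4 \cdot 4}\right)^{2} = \left(2 \sqrt{-9 + 16}\right)^{2} = \left(2 \sqrt{7}\right)^{2} = 28$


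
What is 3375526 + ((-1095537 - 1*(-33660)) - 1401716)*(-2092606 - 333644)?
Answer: 5977295891776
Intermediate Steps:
3375526 + ((-1095537 - 1*(-33660)) - 1401716)*(-2092606 - 333644) = 3375526 + ((-1095537 + 33660) - 1401716)*(-2426250) = 3375526 + (-1061877 - 1401716)*(-2426250) = 3375526 - 2463593*(-2426250) = 3375526 + 5977292516250 = 5977295891776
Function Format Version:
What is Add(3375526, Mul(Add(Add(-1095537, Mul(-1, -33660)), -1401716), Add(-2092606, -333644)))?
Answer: 5977295891776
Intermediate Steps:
Add(3375526, Mul(Add(Add(-1095537, Mul(-1, -33660)), -1401716), Add(-2092606, -333644))) = Add(3375526, Mul(Add(Add(-1095537, 33660), -1401716), -2426250)) = Add(3375526, Mul(Add(-1061877, -1401716), -2426250)) = Add(3375526, Mul(-2463593, -2426250)) = Add(3375526, 5977292516250) = 5977295891776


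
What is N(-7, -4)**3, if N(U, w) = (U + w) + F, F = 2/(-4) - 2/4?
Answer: -1728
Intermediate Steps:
F = -1 (F = 2*(-1/4) - 2*1/4 = -1/2 - 1/2 = -1)
N(U, w) = -1 + U + w (N(U, w) = (U + w) - 1 = -1 + U + w)
N(-7, -4)**3 = (-1 - 7 - 4)**3 = (-12)**3 = -1728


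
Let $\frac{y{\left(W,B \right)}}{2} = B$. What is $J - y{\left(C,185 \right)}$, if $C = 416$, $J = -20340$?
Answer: $-20710$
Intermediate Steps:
$y{\left(W,B \right)} = 2 B$
$J - y{\left(C,185 \right)} = -20340 - 2 \cdot 185 = -20340 - 370 = -20710$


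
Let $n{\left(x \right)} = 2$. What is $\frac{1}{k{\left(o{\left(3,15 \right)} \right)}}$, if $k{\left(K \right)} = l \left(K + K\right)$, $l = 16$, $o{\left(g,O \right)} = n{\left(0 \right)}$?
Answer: $\frac{1}{64} \approx 0.015625$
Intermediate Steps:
$o{\left(g,O \right)} = 2$
$k{\left(K \right)} = 32 K$ ($k{\left(K \right)} = 16 \left(K + K\right) = 16 \cdot 2 K = 32 K$)
$\frac{1}{k{\left(o{\left(3,15 \right)} \right)}} = \frac{1}{32 \cdot 2} = \frac{1}{64}$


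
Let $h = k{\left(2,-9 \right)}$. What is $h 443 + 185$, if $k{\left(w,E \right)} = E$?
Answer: $-3802$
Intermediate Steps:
$h = -9$
$h 443 + 185 = \left(-9\right) 443 + 185 = -3987 + 185 = -3802$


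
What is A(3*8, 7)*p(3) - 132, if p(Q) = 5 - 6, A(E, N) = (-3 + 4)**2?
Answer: -133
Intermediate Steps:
A(E, N) = 1 (A(E, N) = 1**2 = 1)
p(Q) = -1
A(3*8, 7)*p(3) - 132 = 1*(-1) - 132 = -1 - 132 = -133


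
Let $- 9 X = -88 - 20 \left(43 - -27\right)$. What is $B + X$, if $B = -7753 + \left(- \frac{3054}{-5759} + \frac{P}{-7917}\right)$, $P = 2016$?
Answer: $- \frac{3801533279}{501033} \approx -7587.4$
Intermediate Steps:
$B = - \frac{1294790245}{167011}$ ($B = -7753 + \left(- \frac{3054}{-5759} + \frac{2016}{-7917}\right) = -7753 + \left(\left(-3054\right) \left(- \frac{1}{5759}\right) + 2016 \left(- \frac{1}{7917}\right)\right) = -7753 + \left(\frac{3054}{5759} - \frac{96}{377}\right) = -7753 + \frac{46038}{167011} = - \frac{1294790245}{167011} \approx -7752.7$)
$X = \frac{496}{3}$ ($X = - \frac{-88 - 20 \left(43 - -27\right)}{9} = - \frac{-88 - 20 \left(43 + 27\right)}{9} = - \frac{-88 - 1400}{9} = \left(- \frac{1}{9}\right) \left(-1488\right) = \frac{496}{3} \approx 165.33$)
$B + X = - \frac{1294790245}{167011} + \frac{496}{3} = - \frac{3801533279}{501033}$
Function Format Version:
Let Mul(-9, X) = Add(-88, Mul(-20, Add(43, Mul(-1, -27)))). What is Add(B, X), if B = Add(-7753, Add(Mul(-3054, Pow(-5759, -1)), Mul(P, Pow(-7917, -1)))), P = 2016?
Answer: Rational(-3801533279, 501033) ≈ -7587.4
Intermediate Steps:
B = Rational(-1294790245, 167011) (B = Add(-7753, Add(Mul(-3054, Pow(-5759, -1)), Mul(2016, Pow(-7917, -1)))) = Add(-7753, Add(Mul(-3054, Rational(-1, 5759)), Mul(2016, Rational(-1, 7917)))) = Add(-7753, Add(Rational(3054, 5759), Rational(-96, 377))) = Add(-7753, Rational(46038, 167011)) = Rational(-1294790245, 167011) ≈ -7752.7)
X = Rational(496, 3) (X = Mul(Rational(-1, 9), Add(-88, Mul(-20, Add(43, Mul(-1, -27))))) = Mul(Rational(-1, 9), Add(-88, Mul(-20, Add(43, 27)))) = Mul(Rational(-1, 9), Add(-88, Mul(-20, 70))) = Mul(Rational(-1, 9), Add(-88, -1400)) = Mul(Rational(-1, 9), -1488) = Rational(496, 3) ≈ 165.33)
Add(B, X) = Add(Rational(-1294790245, 167011), Rational(496, 3)) = Rational(-3801533279, 501033)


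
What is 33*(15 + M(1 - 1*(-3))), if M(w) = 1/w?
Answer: 2013/4 ≈ 503.25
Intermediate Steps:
33*(15 + M(1 - 1*(-3))) = 33*(15 + 1/(1 - 1*(-3))) = 33*(15 + 1/(1 + 3)) = 33*(15 + 1/4) = 33*(61/4) = 2013/4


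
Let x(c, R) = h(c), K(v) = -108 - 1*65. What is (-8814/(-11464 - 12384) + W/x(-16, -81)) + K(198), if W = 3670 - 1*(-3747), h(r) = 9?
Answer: 69914303/107316 ≈ 651.48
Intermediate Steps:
K(v) = -173 (K(v) = -108 - 65 = -173)
x(c, R) = 9
W = 7417 (W = 3670 + 3747 = 7417)
(-8814/(-11464 - 12384) + W/x(-16, -81)) + K(198) = (-8814/(-11464 - 12384) + 7417/9) - 173 = (-8814/(-23848) + 7417*(⅑)) - 173 = (-8814*(-1/23848) + 7417/9) - 173 = (4407/11924 + 7417/9) - 173 = 88479971/107316 - 173 = 69914303/107316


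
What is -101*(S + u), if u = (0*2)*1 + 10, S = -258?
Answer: 25048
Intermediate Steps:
u = 10 (u = 0*1 + 10 = 0 + 10 = 10)
-101*(S + u) = -101*(-258 + 10) = -101*(-248) = 25048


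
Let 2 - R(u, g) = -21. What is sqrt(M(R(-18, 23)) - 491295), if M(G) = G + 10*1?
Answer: I*sqrt(491262) ≈ 700.9*I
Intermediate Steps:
R(u, g) = 23 (R(u, g) = 2 - 1*(-21) = 2 + 21 = 23)
M(G) = 10 + G (M(G) = G + 10 = 10 + G)
sqrt(M(R(-18, 23)) - 491295) = sqrt((10 + 23) - 491295) = sqrt(33 - 491295) = sqrt(-491262) = I*sqrt(491262)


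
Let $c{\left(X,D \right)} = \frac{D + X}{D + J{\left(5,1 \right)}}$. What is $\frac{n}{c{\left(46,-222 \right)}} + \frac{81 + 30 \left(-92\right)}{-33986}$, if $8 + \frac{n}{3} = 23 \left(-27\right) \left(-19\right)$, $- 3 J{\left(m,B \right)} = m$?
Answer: $\frac{12222253675}{271888} \approx 44953.0$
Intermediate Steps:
$J{\left(m,B \right)} = - \frac{m}{3}$
$c{\left(X,D \right)} = \frac{D + X}{- \frac{5}{3} + D}$ ($c{\left(X,D \right)} = \frac{D + X}{D - \frac{5}{3}} = \frac{D + X}{- \frac{5}{3} + D}$)
$n = 35373$ ($n = -24 + 3 \cdot 23 \left(-27\right) \left(-19\right) = -24 + 3 \left(\left(-621\right) \left(-19\right)\right) = -24 + 3 \cdot 11799 = -24 + 35397 = 35373$)
$\frac{n}{c{\left(46,-222 \right)}} + \frac{81 + 30 \left(-92\right)}{-33986} = \frac{35373}{3 \frac{1}{-5 + 3 \left(-222\right)} \left(-222 + 46\right)} + \frac{81 + 30 \left(-92\right)}{-33986} = \frac{35373}{3 \frac{1}{-5 - 666} \left(-176\right)} + \left(81 - 2760\right) \left(- \frac{1}{33986}\right) = \frac{35373}{3 \frac{1}{-671} \left(-176\right)} - - \frac{2679}{33986} = \frac{35373}{3 \left(- \frac{1}{671}\right) \left(-176\right)} + \frac{2679}{33986} = \frac{35373}{\frac{48}{61}} + \frac{2679}{33986} = 35373 \cdot \frac{61}{48} + \frac{2679}{33986} = \frac{719251}{16} + \frac{2679}{33986} = \frac{12222253675}{271888}$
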